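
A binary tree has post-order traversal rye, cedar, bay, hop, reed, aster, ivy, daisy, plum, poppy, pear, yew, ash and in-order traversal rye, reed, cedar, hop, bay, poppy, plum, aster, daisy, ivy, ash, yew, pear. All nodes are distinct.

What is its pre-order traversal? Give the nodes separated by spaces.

ash poppy reed rye hop cedar bay plum daisy aster ivy yew pear

The last element of post-order is the root; it splits in-order into left and right subtrees.
Root ash: left subtree has 10 nodes {rye, reed, cedar, hop, bay, poppy, plum, aster, daisy, ivy}, right has 2 {yew, pear}.
  Root poppy: left subtree has 5 nodes {rye, reed, cedar, hop, bay}, right has 4 {plum, aster, daisy, ivy}.
    Root reed: left subtree has 1 node {rye}, right has 3 {cedar, hop, bay}.
      Root hop: left subtree has 1 node {cedar}, right has 1 {bay}.
    Root plum: left subtree has 0 nodes { }, right has 3 {aster, daisy, ivy}.
      Root daisy: left subtree has 1 node {aster}, right has 1 {ivy}.
  Root yew: left subtree has 0 nodes { }, right has 1 {pear}.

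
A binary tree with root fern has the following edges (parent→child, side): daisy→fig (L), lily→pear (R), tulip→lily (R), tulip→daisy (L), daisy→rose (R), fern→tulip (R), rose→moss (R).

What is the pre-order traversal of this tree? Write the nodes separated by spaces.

Pre-order visits the node, then its left subtree, then its right subtree.
Visit fern.
At fern: no left child.
At fern: go right to tulip.
  Visit tulip.
  At tulip: go left to daisy.
    Visit daisy.
    At daisy: go left to fig.
      fig is a leaf — visit fig.
    At daisy: go right to rose.
      Visit rose.
      At rose: no left child.
      At rose: go right to moss.
        moss is a leaf — visit moss.
  At tulip: go right to lily.
    Visit lily.
    At lily: no left child.
    At lily: go right to pear.
      pear is a leaf — visit pear.

fern tulip daisy fig rose moss lily pear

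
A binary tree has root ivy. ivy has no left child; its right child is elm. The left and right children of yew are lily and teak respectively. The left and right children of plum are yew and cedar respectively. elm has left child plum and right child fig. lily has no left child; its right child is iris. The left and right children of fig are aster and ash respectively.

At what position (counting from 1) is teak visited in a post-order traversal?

Post-order visits the left subtree, then the right subtree, then the node.
At ivy: no left child.
At ivy: go right to elm.
  At elm: go left to plum.
    At plum: go left to yew.
      At yew: go left to lily.
        At lily: no left child.
        At lily: go right to iris.
          iris is a leaf — visit iris.
        Visit lily.
      At yew: go right to teak.
        teak is a leaf — visit teak.
      Visit yew.
    At plum: go right to cedar.
      cedar is a leaf — visit cedar.
    Visit plum.
  At elm: go right to fig.
    At fig: go left to aster.
      aster is a leaf — visit aster.
    At fig: go right to ash.
      ash is a leaf — visit ash.
    Visit fig.
  Visit elm.
Visit ivy.
Full post-order sequence: iris, lily, teak, yew, cedar, plum, aster, ash, fig, elm, ivy.

3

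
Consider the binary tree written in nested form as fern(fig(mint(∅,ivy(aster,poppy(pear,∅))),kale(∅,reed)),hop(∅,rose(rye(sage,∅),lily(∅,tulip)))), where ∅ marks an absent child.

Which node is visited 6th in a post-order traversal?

reed

Post-order visits the left subtree, then the right subtree, then the node.
At fern: go left to fig.
  At fig: go left to mint.
    At mint: no left child.
    At mint: go right to ivy.
      At ivy: go left to aster.
        aster is a leaf — visit aster.
      At ivy: go right to poppy.
        At poppy: go left to pear.
          pear is a leaf — visit pear.
        At poppy: no right child.
        Visit poppy.
      Visit ivy.
    Visit mint.
  At fig: go right to kale.
    At kale: no left child.
    At kale: go right to reed.
      reed is a leaf — visit reed.
    Visit kale.
  Visit fig.
At fern: go right to hop.
  At hop: no left child.
  At hop: go right to rose.
    At rose: go left to rye.
      At rye: go left to sage.
        sage is a leaf — visit sage.
      At rye: no right child.
      Visit rye.
    At rose: go right to lily.
      At lily: no left child.
      At lily: go right to tulip.
        tulip is a leaf — visit tulip.
      Visit lily.
    Visit rose.
  Visit hop.
Visit fern.
Full post-order sequence: aster, pear, poppy, ivy, mint, reed, kale, fig, sage, rye, tulip, lily, rose, hop, fern.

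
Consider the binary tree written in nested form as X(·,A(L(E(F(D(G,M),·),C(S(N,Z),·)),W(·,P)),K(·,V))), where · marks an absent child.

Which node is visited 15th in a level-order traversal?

Level-order visits nodes level by level from the root, left to right within each level.
Level 0: X
Level 1: A
Level 2: L, K
Level 3: E, W, V
Level 4: F, C, P
Level 5: D, S
Level 6: G, M, N, Z
Full level-order sequence: X, A, L, K, E, W, V, F, C, P, D, S, G, M, N, Z.

N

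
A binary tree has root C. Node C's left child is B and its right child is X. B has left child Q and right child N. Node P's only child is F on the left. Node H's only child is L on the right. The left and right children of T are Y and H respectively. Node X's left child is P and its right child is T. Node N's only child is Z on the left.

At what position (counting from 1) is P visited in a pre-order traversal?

7

Pre-order visits the node, then its left subtree, then its right subtree.
Visit C.
At C: go left to B.
  Visit B.
  At B: go left to Q.
    Q is a leaf — visit Q.
  At B: go right to N.
    Visit N.
    At N: go left to Z.
      Z is a leaf — visit Z.
    At N: no right child.
At C: go right to X.
  Visit X.
  At X: go left to P.
    Visit P.
    At P: go left to F.
      F is a leaf — visit F.
    At P: no right child.
  At X: go right to T.
    Visit T.
    At T: go left to Y.
      Y is a leaf — visit Y.
    At T: go right to H.
      Visit H.
      At H: no left child.
      At H: go right to L.
        L is a leaf — visit L.
Full pre-order sequence: C, B, Q, N, Z, X, P, F, T, Y, H, L.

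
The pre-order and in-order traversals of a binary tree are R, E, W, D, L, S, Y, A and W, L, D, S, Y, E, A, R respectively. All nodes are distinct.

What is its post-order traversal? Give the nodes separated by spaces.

The first element of pre-order is the root; it splits in-order into left and right subtrees.
Root R: left subtree has 7 nodes {W, L, D, S, Y, E, A}, right has 0 { }.
  Root E: left subtree has 5 nodes {W, L, D, S, Y}, right has 1 {A}.
    Root W: left subtree has 0 nodes { }, right has 4 {L, D, S, Y}.
      Root D: left subtree has 1 node {L}, right has 2 {S, Y}.
        Root S: left subtree has 0 nodes { }, right has 1 {Y}.

L Y S D W A E R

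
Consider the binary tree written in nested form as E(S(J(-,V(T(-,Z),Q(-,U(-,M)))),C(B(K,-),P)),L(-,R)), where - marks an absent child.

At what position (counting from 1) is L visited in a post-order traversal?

Post-order visits the left subtree, then the right subtree, then the node.
At E: go left to S.
  At S: go left to J.
    At J: no left child.
    At J: go right to V.
      At V: go left to T.
        At T: no left child.
        At T: go right to Z.
          Z is a leaf — visit Z.
        Visit T.
      At V: go right to Q.
        At Q: no left child.
        At Q: go right to U.
          At U: no left child.
          At U: go right to M.
            M is a leaf — visit M.
          Visit U.
        Visit Q.
      Visit V.
    Visit J.
  At S: go right to C.
    At C: go left to B.
      At B: go left to K.
        K is a leaf — visit K.
      At B: no right child.
      Visit B.
    At C: go right to P.
      P is a leaf — visit P.
    Visit C.
  Visit S.
At E: go right to L.
  At L: no left child.
  At L: go right to R.
    R is a leaf — visit R.
  Visit L.
Visit E.
Full post-order sequence: Z, T, M, U, Q, V, J, K, B, P, C, S, R, L, E.

14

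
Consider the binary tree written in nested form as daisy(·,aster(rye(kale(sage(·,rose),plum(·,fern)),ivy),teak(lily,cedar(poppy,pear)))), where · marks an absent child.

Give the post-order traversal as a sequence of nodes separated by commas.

Post-order visits the left subtree, then the right subtree, then the node.
At daisy: no left child.
At daisy: go right to aster.
  At aster: go left to rye.
    At rye: go left to kale.
      At kale: go left to sage.
        At sage: no left child.
        At sage: go right to rose.
          rose is a leaf — visit rose.
        Visit sage.
      At kale: go right to plum.
        At plum: no left child.
        At plum: go right to fern.
          fern is a leaf — visit fern.
        Visit plum.
      Visit kale.
    At rye: go right to ivy.
      ivy is a leaf — visit ivy.
    Visit rye.
  At aster: go right to teak.
    At teak: go left to lily.
      lily is a leaf — visit lily.
    At teak: go right to cedar.
      At cedar: go left to poppy.
        poppy is a leaf — visit poppy.
      At cedar: go right to pear.
        pear is a leaf — visit pear.
      Visit cedar.
    Visit teak.
  Visit aster.
Visit daisy.

rose, sage, fern, plum, kale, ivy, rye, lily, poppy, pear, cedar, teak, aster, daisy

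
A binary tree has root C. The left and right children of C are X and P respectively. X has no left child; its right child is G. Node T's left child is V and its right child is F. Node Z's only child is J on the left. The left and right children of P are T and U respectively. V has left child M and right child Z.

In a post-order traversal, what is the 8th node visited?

T

Post-order visits the left subtree, then the right subtree, then the node.
At C: go left to X.
  At X: no left child.
  At X: go right to G.
    G is a leaf — visit G.
  Visit X.
At C: go right to P.
  At P: go left to T.
    At T: go left to V.
      At V: go left to M.
        M is a leaf — visit M.
      At V: go right to Z.
        At Z: go left to J.
          J is a leaf — visit J.
        At Z: no right child.
        Visit Z.
      Visit V.
    At T: go right to F.
      F is a leaf — visit F.
    Visit T.
  At P: go right to U.
    U is a leaf — visit U.
  Visit P.
Visit C.
Full post-order sequence: G, X, M, J, Z, V, F, T, U, P, C.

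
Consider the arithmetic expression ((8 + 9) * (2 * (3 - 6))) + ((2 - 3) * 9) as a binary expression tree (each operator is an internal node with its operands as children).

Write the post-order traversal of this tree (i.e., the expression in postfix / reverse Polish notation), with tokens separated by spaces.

Post-order on an expression tree gives postfix notation: for each operator, emit left operand, right operand, then the operator.

8 9 + 2 3 6 - * * 2 3 - 9 * +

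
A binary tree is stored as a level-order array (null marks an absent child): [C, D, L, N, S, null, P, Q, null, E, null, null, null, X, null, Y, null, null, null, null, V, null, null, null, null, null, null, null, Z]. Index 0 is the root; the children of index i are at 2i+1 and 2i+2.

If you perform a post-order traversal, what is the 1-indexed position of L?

11

Post-order visits the left subtree, then the right subtree, then the node.
At C: go left to D.
  At D: go left to N.
    At N: go left to Q.
      At Q: go left to Y.
        Y is a leaf — visit Y.
      At Q: no right child.
      Visit Q.
    At N: no right child.
    Visit N.
  At D: go right to S.
    At S: go left to E.
      At E: no left child.
      At E: go right to V.
        V is a leaf — visit V.
      Visit E.
    At S: no right child.
    Visit S.
  Visit D.
At C: go right to L.
  At L: no left child.
  At L: go right to P.
    At P: go left to X.
      At X: no left child.
      At X: go right to Z.
        Z is a leaf — visit Z.
      Visit X.
    At P: no right child.
    Visit P.
  Visit L.
Visit C.
Full post-order sequence: Y, Q, N, V, E, S, D, Z, X, P, L, C.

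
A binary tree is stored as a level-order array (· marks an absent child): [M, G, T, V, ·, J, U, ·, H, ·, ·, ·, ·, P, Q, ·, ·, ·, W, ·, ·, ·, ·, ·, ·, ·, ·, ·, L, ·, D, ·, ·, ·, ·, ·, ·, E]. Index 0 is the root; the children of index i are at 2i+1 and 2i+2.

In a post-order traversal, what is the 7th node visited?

L

Post-order visits the left subtree, then the right subtree, then the node.
At M: go left to G.
  At G: go left to V.
    At V: no left child.
    At V: go right to H.
      At H: no left child.
      At H: go right to W.
        At W: go left to E.
          E is a leaf — visit E.
        At W: no right child.
        Visit W.
      Visit H.
    Visit V.
  At G: no right child.
  Visit G.
At M: go right to T.
  At T: go left to J.
    J is a leaf — visit J.
  At T: go right to U.
    At U: go left to P.
      At P: no left child.
      At P: go right to L.
        L is a leaf — visit L.
      Visit P.
    At U: go right to Q.
      At Q: no left child.
      At Q: go right to D.
        D is a leaf — visit D.
      Visit Q.
    Visit U.
  Visit T.
Visit M.
Full post-order sequence: E, W, H, V, G, J, L, P, D, Q, U, T, M.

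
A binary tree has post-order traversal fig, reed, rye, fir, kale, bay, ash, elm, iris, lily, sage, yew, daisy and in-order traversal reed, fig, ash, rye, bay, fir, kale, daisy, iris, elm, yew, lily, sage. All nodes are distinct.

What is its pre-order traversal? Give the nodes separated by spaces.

The last element of post-order is the root; it splits in-order into left and right subtrees.
Root daisy: left subtree has 7 nodes {reed, fig, ash, rye, bay, fir, kale}, right has 5 {iris, elm, yew, lily, sage}.
  Root ash: left subtree has 2 nodes {reed, fig}, right has 4 {rye, bay, fir, kale}.
    Root reed: left subtree has 0 nodes { }, right has 1 {fig}.
    Root bay: left subtree has 1 node {rye}, right has 2 {fir, kale}.
      Root kale: left subtree has 1 node {fir}, right has 0 { }.
  Root yew: left subtree has 2 nodes {iris, elm}, right has 2 {lily, sage}.
    Root iris: left subtree has 0 nodes { }, right has 1 {elm}.
    Root sage: left subtree has 1 node {lily}, right has 0 { }.

daisy ash reed fig bay rye kale fir yew iris elm sage lily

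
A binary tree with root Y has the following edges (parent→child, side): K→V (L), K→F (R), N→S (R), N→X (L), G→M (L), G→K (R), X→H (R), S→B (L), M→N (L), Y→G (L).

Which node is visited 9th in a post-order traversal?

Post-order visits the left subtree, then the right subtree, then the node.
At Y: go left to G.
  At G: go left to M.
    At M: go left to N.
      At N: go left to X.
        At X: no left child.
        At X: go right to H.
          H is a leaf — visit H.
        Visit X.
      At N: go right to S.
        At S: go left to B.
          B is a leaf — visit B.
        At S: no right child.
        Visit S.
      Visit N.
    At M: no right child.
    Visit M.
  At G: go right to K.
    At K: go left to V.
      V is a leaf — visit V.
    At K: go right to F.
      F is a leaf — visit F.
    Visit K.
  Visit G.
At Y: no right child.
Visit Y.
Full post-order sequence: H, X, B, S, N, M, V, F, K, G, Y.

K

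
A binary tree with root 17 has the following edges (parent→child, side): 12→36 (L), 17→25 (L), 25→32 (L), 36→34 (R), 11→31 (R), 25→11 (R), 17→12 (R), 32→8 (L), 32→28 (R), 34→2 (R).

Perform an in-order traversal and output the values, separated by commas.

8, 32, 28, 25, 11, 31, 17, 36, 34, 2, 12

In-order visits the left subtree, then the node, then the right subtree.
At 17: go left to 25.
  At 25: go left to 32.
    At 32: go left to 8.
      8 is a leaf — visit 8.
    Visit 32.
    At 32: go right to 28.
      28 is a leaf — visit 28.
  Visit 25.
  At 25: go right to 11.
    At 11: no left child.
    Visit 11.
    At 11: go right to 31.
      31 is a leaf — visit 31.
Visit 17.
At 17: go right to 12.
  At 12: go left to 36.
    At 36: no left child.
    Visit 36.
    At 36: go right to 34.
      At 34: no left child.
      Visit 34.
      At 34: go right to 2.
        2 is a leaf — visit 2.
  Visit 12.
  At 12: no right child.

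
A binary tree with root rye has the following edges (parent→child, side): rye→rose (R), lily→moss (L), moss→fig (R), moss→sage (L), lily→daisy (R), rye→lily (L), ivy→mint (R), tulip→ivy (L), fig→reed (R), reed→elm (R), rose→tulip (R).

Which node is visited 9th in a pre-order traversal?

Pre-order visits the node, then its left subtree, then its right subtree.
Visit rye.
At rye: go left to lily.
  Visit lily.
  At lily: go left to moss.
    Visit moss.
    At moss: go left to sage.
      sage is a leaf — visit sage.
    At moss: go right to fig.
      Visit fig.
      At fig: no left child.
      At fig: go right to reed.
        Visit reed.
        At reed: no left child.
        At reed: go right to elm.
          elm is a leaf — visit elm.
  At lily: go right to daisy.
    daisy is a leaf — visit daisy.
At rye: go right to rose.
  Visit rose.
  At rose: no left child.
  At rose: go right to tulip.
    Visit tulip.
    At tulip: go left to ivy.
      Visit ivy.
      At ivy: no left child.
      At ivy: go right to mint.
        mint is a leaf — visit mint.
    At tulip: no right child.
Full pre-order sequence: rye, lily, moss, sage, fig, reed, elm, daisy, rose, tulip, ivy, mint.

rose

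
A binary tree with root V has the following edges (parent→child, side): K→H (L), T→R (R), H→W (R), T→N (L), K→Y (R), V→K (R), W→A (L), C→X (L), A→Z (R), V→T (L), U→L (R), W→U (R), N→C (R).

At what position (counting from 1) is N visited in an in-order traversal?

In-order visits the left subtree, then the node, then the right subtree.
At V: go left to T.
  At T: go left to N.
    At N: no left child.
    Visit N.
    At N: go right to C.
      At C: go left to X.
        X is a leaf — visit X.
      Visit C.
      At C: no right child.
  Visit T.
  At T: go right to R.
    R is a leaf — visit R.
Visit V.
At V: go right to K.
  At K: go left to H.
    At H: no left child.
    Visit H.
    At H: go right to W.
      At W: go left to A.
        At A: no left child.
        Visit A.
        At A: go right to Z.
          Z is a leaf — visit Z.
      Visit W.
      At W: go right to U.
        At U: no left child.
        Visit U.
        At U: go right to L.
          L is a leaf — visit L.
  Visit K.
  At K: go right to Y.
    Y is a leaf — visit Y.
Full in-order sequence: N, X, C, T, R, V, H, A, Z, W, U, L, K, Y.

1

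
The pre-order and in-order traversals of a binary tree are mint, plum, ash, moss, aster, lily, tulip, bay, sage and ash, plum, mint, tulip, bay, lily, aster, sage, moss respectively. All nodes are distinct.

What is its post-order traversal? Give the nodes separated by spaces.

ash plum bay tulip lily sage aster moss mint

The first element of pre-order is the root; it splits in-order into left and right subtrees.
Root mint: left subtree has 2 nodes {ash, plum}, right has 6 {tulip, bay, lily, aster, sage, moss}.
  Root plum: left subtree has 1 node {ash}, right has 0 { }.
  Root moss: left subtree has 5 nodes {tulip, bay, lily, aster, sage}, right has 0 { }.
    Root aster: left subtree has 3 nodes {tulip, bay, lily}, right has 1 {sage}.
      Root lily: left subtree has 2 nodes {tulip, bay}, right has 0 { }.
        Root tulip: left subtree has 0 nodes { }, right has 1 {bay}.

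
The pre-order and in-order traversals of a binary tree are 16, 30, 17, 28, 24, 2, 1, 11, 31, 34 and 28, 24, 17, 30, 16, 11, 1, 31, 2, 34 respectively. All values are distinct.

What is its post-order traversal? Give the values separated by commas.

24, 28, 17, 30, 11, 31, 1, 34, 2, 16

The first element of pre-order is the root; it splits in-order into left and right subtrees.
Root 16: left subtree has 4 nodes {28, 24, 17, 30}, right has 5 {11, 1, 31, 2, 34}.
  Root 30: left subtree has 3 nodes {28, 24, 17}, right has 0 { }.
    Root 17: left subtree has 2 nodes {28, 24}, right has 0 { }.
      Root 28: left subtree has 0 nodes { }, right has 1 {24}.
  Root 2: left subtree has 3 nodes {11, 1, 31}, right has 1 {34}.
    Root 1: left subtree has 1 node {11}, right has 1 {31}.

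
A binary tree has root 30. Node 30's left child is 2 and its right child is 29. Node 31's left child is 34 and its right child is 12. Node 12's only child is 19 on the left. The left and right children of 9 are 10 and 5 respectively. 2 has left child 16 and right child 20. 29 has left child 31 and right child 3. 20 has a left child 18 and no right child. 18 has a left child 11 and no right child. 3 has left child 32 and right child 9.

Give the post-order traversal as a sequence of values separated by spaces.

Post-order visits the left subtree, then the right subtree, then the node.
At 30: go left to 2.
  At 2: go left to 16.
    16 is a leaf — visit 16.
  At 2: go right to 20.
    At 20: go left to 18.
      At 18: go left to 11.
        11 is a leaf — visit 11.
      At 18: no right child.
      Visit 18.
    At 20: no right child.
    Visit 20.
  Visit 2.
At 30: go right to 29.
  At 29: go left to 31.
    At 31: go left to 34.
      34 is a leaf — visit 34.
    At 31: go right to 12.
      At 12: go left to 19.
        19 is a leaf — visit 19.
      At 12: no right child.
      Visit 12.
    Visit 31.
  At 29: go right to 3.
    At 3: go left to 32.
      32 is a leaf — visit 32.
    At 3: go right to 9.
      At 9: go left to 10.
        10 is a leaf — visit 10.
      At 9: go right to 5.
        5 is a leaf — visit 5.
      Visit 9.
    Visit 3.
  Visit 29.
Visit 30.

16 11 18 20 2 34 19 12 31 32 10 5 9 3 29 30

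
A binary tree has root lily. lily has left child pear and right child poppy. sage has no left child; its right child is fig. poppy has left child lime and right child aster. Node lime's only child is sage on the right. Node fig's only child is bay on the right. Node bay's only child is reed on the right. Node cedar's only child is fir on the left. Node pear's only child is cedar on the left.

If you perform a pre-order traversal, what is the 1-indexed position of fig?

8

Pre-order visits the node, then its left subtree, then its right subtree.
Visit lily.
At lily: go left to pear.
  Visit pear.
  At pear: go left to cedar.
    Visit cedar.
    At cedar: go left to fir.
      fir is a leaf — visit fir.
    At cedar: no right child.
  At pear: no right child.
At lily: go right to poppy.
  Visit poppy.
  At poppy: go left to lime.
    Visit lime.
    At lime: no left child.
    At lime: go right to sage.
      Visit sage.
      At sage: no left child.
      At sage: go right to fig.
        Visit fig.
        At fig: no left child.
        At fig: go right to bay.
          Visit bay.
          At bay: no left child.
          At bay: go right to reed.
            reed is a leaf — visit reed.
  At poppy: go right to aster.
    aster is a leaf — visit aster.
Full pre-order sequence: lily, pear, cedar, fir, poppy, lime, sage, fig, bay, reed, aster.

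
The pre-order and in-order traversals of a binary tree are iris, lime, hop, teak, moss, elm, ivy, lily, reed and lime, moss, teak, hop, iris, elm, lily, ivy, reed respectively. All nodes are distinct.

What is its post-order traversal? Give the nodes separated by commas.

moss, teak, hop, lime, lily, reed, ivy, elm, iris

The first element of pre-order is the root; it splits in-order into left and right subtrees.
Root iris: left subtree has 4 nodes {lime, moss, teak, hop}, right has 4 {elm, lily, ivy, reed}.
  Root lime: left subtree has 0 nodes { }, right has 3 {moss, teak, hop}.
    Root hop: left subtree has 2 nodes {moss, teak}, right has 0 { }.
      Root teak: left subtree has 1 node {moss}, right has 0 { }.
  Root elm: left subtree has 0 nodes { }, right has 3 {lily, ivy, reed}.
    Root ivy: left subtree has 1 node {lily}, right has 1 {reed}.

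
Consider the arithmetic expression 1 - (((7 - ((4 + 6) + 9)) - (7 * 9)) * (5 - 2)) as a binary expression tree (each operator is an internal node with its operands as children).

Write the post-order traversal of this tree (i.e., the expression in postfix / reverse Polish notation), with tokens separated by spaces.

1 7 4 6 + 9 + - 7 9 * - 5 2 - * -

Post-order on an expression tree gives postfix notation: for each operator, emit left operand, right operand, then the operator.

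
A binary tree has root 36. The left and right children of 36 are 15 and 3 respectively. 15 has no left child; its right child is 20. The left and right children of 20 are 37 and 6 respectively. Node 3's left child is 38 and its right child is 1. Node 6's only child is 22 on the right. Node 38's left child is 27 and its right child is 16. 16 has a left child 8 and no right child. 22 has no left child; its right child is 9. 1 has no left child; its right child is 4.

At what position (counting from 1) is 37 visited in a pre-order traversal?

Pre-order visits the node, then its left subtree, then its right subtree.
Visit 36.
At 36: go left to 15.
  Visit 15.
  At 15: no left child.
  At 15: go right to 20.
    Visit 20.
    At 20: go left to 37.
      37 is a leaf — visit 37.
    At 20: go right to 6.
      Visit 6.
      At 6: no left child.
      At 6: go right to 22.
        Visit 22.
        At 22: no left child.
        At 22: go right to 9.
          9 is a leaf — visit 9.
At 36: go right to 3.
  Visit 3.
  At 3: go left to 38.
    Visit 38.
    At 38: go left to 27.
      27 is a leaf — visit 27.
    At 38: go right to 16.
      Visit 16.
      At 16: go left to 8.
        8 is a leaf — visit 8.
      At 16: no right child.
  At 3: go right to 1.
    Visit 1.
    At 1: no left child.
    At 1: go right to 4.
      4 is a leaf — visit 4.
Full pre-order sequence: 36, 15, 20, 37, 6, 22, 9, 3, 38, 27, 16, 8, 1, 4.

4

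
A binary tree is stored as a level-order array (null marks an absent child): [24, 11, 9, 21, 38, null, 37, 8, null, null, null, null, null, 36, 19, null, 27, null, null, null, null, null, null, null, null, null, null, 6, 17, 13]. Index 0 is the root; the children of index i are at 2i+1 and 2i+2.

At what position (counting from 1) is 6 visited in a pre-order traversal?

10

Pre-order visits the node, then its left subtree, then its right subtree.
Visit 24.
At 24: go left to 11.
  Visit 11.
  At 11: go left to 21.
    Visit 21.
    At 21: go left to 8.
      Visit 8.
      At 8: no left child.
      At 8: go right to 27.
        27 is a leaf — visit 27.
    At 21: no right child.
  At 11: go right to 38.
    38 is a leaf — visit 38.
At 24: go right to 9.
  Visit 9.
  At 9: no left child.
  At 9: go right to 37.
    Visit 37.
    At 37: go left to 36.
      Visit 36.
      At 36: go left to 6.
        6 is a leaf — visit 6.
      At 36: go right to 17.
        17 is a leaf — visit 17.
    At 37: go right to 19.
      Visit 19.
      At 19: go left to 13.
        13 is a leaf — visit 13.
      At 19: no right child.
Full pre-order sequence: 24, 11, 21, 8, 27, 38, 9, 37, 36, 6, 17, 19, 13.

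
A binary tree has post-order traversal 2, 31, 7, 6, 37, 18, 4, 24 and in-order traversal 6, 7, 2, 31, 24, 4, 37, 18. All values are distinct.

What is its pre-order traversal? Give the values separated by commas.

24, 6, 7, 31, 2, 4, 18, 37

The last element of post-order is the root; it splits in-order into left and right subtrees.
Root 24: left subtree has 4 nodes {6, 7, 2, 31}, right has 3 {4, 37, 18}.
  Root 6: left subtree has 0 nodes { }, right has 3 {7, 2, 31}.
    Root 7: left subtree has 0 nodes { }, right has 2 {2, 31}.
      Root 31: left subtree has 1 node {2}, right has 0 { }.
  Root 4: left subtree has 0 nodes { }, right has 2 {37, 18}.
    Root 18: left subtree has 1 node {37}, right has 0 { }.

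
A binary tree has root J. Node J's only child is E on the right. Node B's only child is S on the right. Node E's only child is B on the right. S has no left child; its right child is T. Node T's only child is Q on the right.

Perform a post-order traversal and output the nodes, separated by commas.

Q, T, S, B, E, J

Post-order visits the left subtree, then the right subtree, then the node.
At J: no left child.
At J: go right to E.
  At E: no left child.
  At E: go right to B.
    At B: no left child.
    At B: go right to S.
      At S: no left child.
      At S: go right to T.
        At T: no left child.
        At T: go right to Q.
          Q is a leaf — visit Q.
        Visit T.
      Visit S.
    Visit B.
  Visit E.
Visit J.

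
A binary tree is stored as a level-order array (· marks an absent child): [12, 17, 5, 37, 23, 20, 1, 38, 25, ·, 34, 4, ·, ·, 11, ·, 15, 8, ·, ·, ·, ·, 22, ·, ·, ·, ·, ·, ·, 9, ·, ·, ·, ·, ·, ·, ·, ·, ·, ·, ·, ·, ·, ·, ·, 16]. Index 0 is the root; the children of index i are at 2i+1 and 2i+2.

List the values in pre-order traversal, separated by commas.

Pre-order visits the node, then its left subtree, then its right subtree.
Visit 12.
At 12: go left to 17.
  Visit 17.
  At 17: go left to 37.
    Visit 37.
    At 37: go left to 38.
      Visit 38.
      At 38: no left child.
      At 38: go right to 15.
        15 is a leaf — visit 15.
    At 37: go right to 25.
      Visit 25.
      At 25: go left to 8.
        8 is a leaf — visit 8.
      At 25: no right child.
  At 17: go right to 23.
    Visit 23.
    At 23: no left child.
    At 23: go right to 34.
      Visit 34.
      At 34: no left child.
      At 34: go right to 22.
        Visit 22.
        At 22: go left to 16.
          16 is a leaf — visit 16.
        At 22: no right child.
At 12: go right to 5.
  Visit 5.
  At 5: go left to 20.
    Visit 20.
    At 20: go left to 4.
      4 is a leaf — visit 4.
    At 20: no right child.
  At 5: go right to 1.
    Visit 1.
    At 1: no left child.
    At 1: go right to 11.
      Visit 11.
      At 11: go left to 9.
        9 is a leaf — visit 9.
      At 11: no right child.

12, 17, 37, 38, 15, 25, 8, 23, 34, 22, 16, 5, 20, 4, 1, 11, 9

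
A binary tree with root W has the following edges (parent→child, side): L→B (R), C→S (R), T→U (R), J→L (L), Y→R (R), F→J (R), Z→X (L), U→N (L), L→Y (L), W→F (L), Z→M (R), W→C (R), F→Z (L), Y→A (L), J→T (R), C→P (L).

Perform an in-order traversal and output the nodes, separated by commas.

In-order visits the left subtree, then the node, then the right subtree.
At W: go left to F.
  At F: go left to Z.
    At Z: go left to X.
      X is a leaf — visit X.
    Visit Z.
    At Z: go right to M.
      M is a leaf — visit M.
  Visit F.
  At F: go right to J.
    At J: go left to L.
      At L: go left to Y.
        At Y: go left to A.
          A is a leaf — visit A.
        Visit Y.
        At Y: go right to R.
          R is a leaf — visit R.
      Visit L.
      At L: go right to B.
        B is a leaf — visit B.
    Visit J.
    At J: go right to T.
      At T: no left child.
      Visit T.
      At T: go right to U.
        At U: go left to N.
          N is a leaf — visit N.
        Visit U.
        At U: no right child.
Visit W.
At W: go right to C.
  At C: go left to P.
    P is a leaf — visit P.
  Visit C.
  At C: go right to S.
    S is a leaf — visit S.

X, Z, M, F, A, Y, R, L, B, J, T, N, U, W, P, C, S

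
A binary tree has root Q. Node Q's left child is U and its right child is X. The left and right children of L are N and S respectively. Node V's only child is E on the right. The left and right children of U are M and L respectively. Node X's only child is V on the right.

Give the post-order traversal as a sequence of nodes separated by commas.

Post-order visits the left subtree, then the right subtree, then the node.
At Q: go left to U.
  At U: go left to M.
    M is a leaf — visit M.
  At U: go right to L.
    At L: go left to N.
      N is a leaf — visit N.
    At L: go right to S.
      S is a leaf — visit S.
    Visit L.
  Visit U.
At Q: go right to X.
  At X: no left child.
  At X: go right to V.
    At V: no left child.
    At V: go right to E.
      E is a leaf — visit E.
    Visit V.
  Visit X.
Visit Q.

M, N, S, L, U, E, V, X, Q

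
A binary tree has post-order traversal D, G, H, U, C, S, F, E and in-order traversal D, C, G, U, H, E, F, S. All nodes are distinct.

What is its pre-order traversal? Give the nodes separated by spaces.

The last element of post-order is the root; it splits in-order into left and right subtrees.
Root E: left subtree has 5 nodes {D, C, G, U, H}, right has 2 {F, S}.
  Root C: left subtree has 1 node {D}, right has 3 {G, U, H}.
    Root U: left subtree has 1 node {G}, right has 1 {H}.
  Root F: left subtree has 0 nodes { }, right has 1 {S}.

E C D U G H F S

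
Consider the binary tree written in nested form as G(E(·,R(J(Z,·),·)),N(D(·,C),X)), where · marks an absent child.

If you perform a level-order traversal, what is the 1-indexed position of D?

Level-order visits nodes level by level from the root, left to right within each level.
Level 0: G
Level 1: E, N
Level 2: R, D, X
Level 3: J, C
Level 4: Z
Full level-order sequence: G, E, N, R, D, X, J, C, Z.

5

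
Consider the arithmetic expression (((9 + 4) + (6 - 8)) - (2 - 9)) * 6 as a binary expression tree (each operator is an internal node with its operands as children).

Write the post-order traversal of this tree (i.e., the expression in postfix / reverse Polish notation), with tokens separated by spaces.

9 4 + 6 8 - + 2 9 - - 6 *

Post-order on an expression tree gives postfix notation: for each operator, emit left operand, right operand, then the operator.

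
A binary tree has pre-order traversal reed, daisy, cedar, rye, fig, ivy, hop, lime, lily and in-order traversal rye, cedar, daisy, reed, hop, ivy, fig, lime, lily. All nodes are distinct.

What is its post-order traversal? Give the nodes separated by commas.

rye, cedar, daisy, hop, ivy, lily, lime, fig, reed

The first element of pre-order is the root; it splits in-order into left and right subtrees.
Root reed: left subtree has 3 nodes {rye, cedar, daisy}, right has 5 {hop, ivy, fig, lime, lily}.
  Root daisy: left subtree has 2 nodes {rye, cedar}, right has 0 { }.
    Root cedar: left subtree has 1 node {rye}, right has 0 { }.
  Root fig: left subtree has 2 nodes {hop, ivy}, right has 2 {lime, lily}.
    Root ivy: left subtree has 1 node {hop}, right has 0 { }.
    Root lime: left subtree has 0 nodes { }, right has 1 {lily}.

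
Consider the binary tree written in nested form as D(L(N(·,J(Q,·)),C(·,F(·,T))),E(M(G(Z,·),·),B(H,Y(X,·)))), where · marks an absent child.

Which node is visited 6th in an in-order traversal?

F

In-order visits the left subtree, then the node, then the right subtree.
At D: go left to L.
  At L: go left to N.
    At N: no left child.
    Visit N.
    At N: go right to J.
      At J: go left to Q.
        Q is a leaf — visit Q.
      Visit J.
      At J: no right child.
  Visit L.
  At L: go right to C.
    At C: no left child.
    Visit C.
    At C: go right to F.
      At F: no left child.
      Visit F.
      At F: go right to T.
        T is a leaf — visit T.
Visit D.
At D: go right to E.
  At E: go left to M.
    At M: go left to G.
      At G: go left to Z.
        Z is a leaf — visit Z.
      Visit G.
      At G: no right child.
    Visit M.
    At M: no right child.
  Visit E.
  At E: go right to B.
    At B: go left to H.
      H is a leaf — visit H.
    Visit B.
    At B: go right to Y.
      At Y: go left to X.
        X is a leaf — visit X.
      Visit Y.
      At Y: no right child.
Full in-order sequence: N, Q, J, L, C, F, T, D, Z, G, M, E, H, B, X, Y.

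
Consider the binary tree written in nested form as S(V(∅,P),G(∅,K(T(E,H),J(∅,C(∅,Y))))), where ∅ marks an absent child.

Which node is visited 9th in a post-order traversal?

Post-order visits the left subtree, then the right subtree, then the node.
At S: go left to V.
  At V: no left child.
  At V: go right to P.
    P is a leaf — visit P.
  Visit V.
At S: go right to G.
  At G: no left child.
  At G: go right to K.
    At K: go left to T.
      At T: go left to E.
        E is a leaf — visit E.
      At T: go right to H.
        H is a leaf — visit H.
      Visit T.
    At K: go right to J.
      At J: no left child.
      At J: go right to C.
        At C: no left child.
        At C: go right to Y.
          Y is a leaf — visit Y.
        Visit C.
      Visit J.
    Visit K.
  Visit G.
Visit S.
Full post-order sequence: P, V, E, H, T, Y, C, J, K, G, S.

K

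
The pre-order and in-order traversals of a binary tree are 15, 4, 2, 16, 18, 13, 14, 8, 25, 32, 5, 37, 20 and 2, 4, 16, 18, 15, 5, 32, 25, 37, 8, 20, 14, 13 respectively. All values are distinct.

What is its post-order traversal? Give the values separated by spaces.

The first element of pre-order is the root; it splits in-order into left and right subtrees.
Root 15: left subtree has 4 nodes {2, 4, 16, 18}, right has 8 {5, 32, 25, 37, 8, 20, 14, 13}.
  Root 4: left subtree has 1 node {2}, right has 2 {16, 18}.
    Root 16: left subtree has 0 nodes { }, right has 1 {18}.
  Root 13: left subtree has 7 nodes {5, 32, 25, 37, 8, 20, 14}, right has 0 { }.
    Root 14: left subtree has 6 nodes {5, 32, 25, 37, 8, 20}, right has 0 { }.
      Root 8: left subtree has 4 nodes {5, 32, 25, 37}, right has 1 {20}.
        Root 25: left subtree has 2 nodes {5, 32}, right has 1 {37}.
          Root 32: left subtree has 1 node {5}, right has 0 { }.

2 18 16 4 5 32 37 25 20 8 14 13 15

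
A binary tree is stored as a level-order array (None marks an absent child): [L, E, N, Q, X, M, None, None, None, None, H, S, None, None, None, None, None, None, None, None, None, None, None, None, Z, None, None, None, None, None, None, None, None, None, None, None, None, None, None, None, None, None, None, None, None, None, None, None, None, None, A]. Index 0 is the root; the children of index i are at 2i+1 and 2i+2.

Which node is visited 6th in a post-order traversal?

Post-order visits the left subtree, then the right subtree, then the node.
At L: go left to E.
  At E: go left to Q.
    Q is a leaf — visit Q.
  At E: go right to X.
    At X: no left child.
    At X: go right to H.
      H is a leaf — visit H.
    Visit X.
  Visit E.
At L: go right to N.
  At N: go left to M.
    At M: go left to S.
      At S: no left child.
      At S: go right to Z.
        At Z: no left child.
        At Z: go right to A.
          A is a leaf — visit A.
        Visit Z.
      Visit S.
    At M: no right child.
    Visit M.
  At N: no right child.
  Visit N.
Visit L.
Full post-order sequence: Q, H, X, E, A, Z, S, M, N, L.

Z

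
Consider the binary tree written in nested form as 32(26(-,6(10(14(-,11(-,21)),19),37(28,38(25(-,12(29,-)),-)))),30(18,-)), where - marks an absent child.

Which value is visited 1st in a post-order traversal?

Post-order visits the left subtree, then the right subtree, then the node.
At 32: go left to 26.
  At 26: no left child.
  At 26: go right to 6.
    At 6: go left to 10.
      At 10: go left to 14.
        At 14: no left child.
        At 14: go right to 11.
          At 11: no left child.
          At 11: go right to 21.
            21 is a leaf — visit 21.
          Visit 11.
        Visit 14.
      At 10: go right to 19.
        19 is a leaf — visit 19.
      Visit 10.
    At 6: go right to 37.
      At 37: go left to 28.
        28 is a leaf — visit 28.
      At 37: go right to 38.
        At 38: go left to 25.
          At 25: no left child.
          At 25: go right to 12.
            At 12: go left to 29.
              29 is a leaf — visit 29.
            At 12: no right child.
            Visit 12.
          Visit 25.
        At 38: no right child.
        Visit 38.
      Visit 37.
    Visit 6.
  Visit 26.
At 32: go right to 30.
  At 30: go left to 18.
    18 is a leaf — visit 18.
  At 30: no right child.
  Visit 30.
Visit 32.
Full post-order sequence: 21, 11, 14, 19, 10, 28, 29, 12, 25, 38, 37, 6, 26, 18, 30, 32.

21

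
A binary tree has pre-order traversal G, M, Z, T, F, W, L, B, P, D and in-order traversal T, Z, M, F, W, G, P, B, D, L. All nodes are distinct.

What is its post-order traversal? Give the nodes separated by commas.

T, Z, W, F, M, P, D, B, L, G

The first element of pre-order is the root; it splits in-order into left and right subtrees.
Root G: left subtree has 5 nodes {T, Z, M, F, W}, right has 4 {P, B, D, L}.
  Root M: left subtree has 2 nodes {T, Z}, right has 2 {F, W}.
    Root Z: left subtree has 1 node {T}, right has 0 { }.
    Root F: left subtree has 0 nodes { }, right has 1 {W}.
  Root L: left subtree has 3 nodes {P, B, D}, right has 0 { }.
    Root B: left subtree has 1 node {P}, right has 1 {D}.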